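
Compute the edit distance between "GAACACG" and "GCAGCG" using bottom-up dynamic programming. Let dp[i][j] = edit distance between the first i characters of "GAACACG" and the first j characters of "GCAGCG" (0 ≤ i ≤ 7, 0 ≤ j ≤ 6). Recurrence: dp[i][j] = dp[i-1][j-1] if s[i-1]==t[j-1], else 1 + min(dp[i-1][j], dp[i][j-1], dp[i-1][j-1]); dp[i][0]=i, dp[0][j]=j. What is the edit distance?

3

   ''  G  C  A  G  C  G
''  0  1  2  3  4  5  6
 G  1  0  1  2  3  4  5
 A  2  1  1  1  2  3  4
 A  3  2  2  1  2  3  4
 C  4  3  2  2  2  2  3
 A  5  4  3  2  3  3  3
 C  6  5  4  3  3  3  4
 G  7  6  5  4  3  4  3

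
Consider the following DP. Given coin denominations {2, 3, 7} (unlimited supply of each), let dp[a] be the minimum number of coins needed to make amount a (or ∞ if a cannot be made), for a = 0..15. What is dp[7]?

1

 a  0  1  2  3  4  5  6  7  8  9 10 11 12 13 14 15
dp  0  -  1  1  2  2  2  1  3  2  2  3  3  3  2  4
(- denotes ∞ / unreachable)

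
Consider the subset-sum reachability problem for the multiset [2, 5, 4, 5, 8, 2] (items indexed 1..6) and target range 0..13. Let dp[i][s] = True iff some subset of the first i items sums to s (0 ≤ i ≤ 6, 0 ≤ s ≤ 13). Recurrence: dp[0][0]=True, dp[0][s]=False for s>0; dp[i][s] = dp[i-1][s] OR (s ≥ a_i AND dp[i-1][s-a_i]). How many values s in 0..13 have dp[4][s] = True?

10

i\s   0   1   2   3   4   5   6   7   8   9  10  11  12  13
  0   T   F   F   F   F   F   F   F   F   F   F   F   F   F
  1   T   F   T   F   F   F   F   F   F   F   F   F   F   F
  2   T   F   T   F   F   T   F   T   F   F   F   F   F   F
  3   T   F   T   F   T   T   T   T   F   T   F   T   F   F
  4   T   F   T   F   T   T   T   T   F   T   T   T   T   F
  5   T   F   T   F   T   T   T   T   T   T   T   T   T   T
  6   T   F   T   F   T   T   T   T   T   T   T   T   T   T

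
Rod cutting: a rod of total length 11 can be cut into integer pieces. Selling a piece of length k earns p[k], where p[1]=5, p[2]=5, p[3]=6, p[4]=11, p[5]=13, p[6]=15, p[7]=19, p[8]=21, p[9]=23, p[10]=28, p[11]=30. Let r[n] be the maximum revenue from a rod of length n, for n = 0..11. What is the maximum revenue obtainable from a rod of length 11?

   n    0    1    2    3    4    5    6    7    8    9   10   11
r[n]    0    5   10   15   20   25   30   35   40   45   50   55

55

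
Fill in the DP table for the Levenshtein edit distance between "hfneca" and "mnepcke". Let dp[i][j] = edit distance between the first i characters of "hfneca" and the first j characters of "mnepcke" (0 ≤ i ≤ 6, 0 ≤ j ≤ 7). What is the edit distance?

5

   ''  m  n  e  p  c  k  e
''  0  1  2  3  4  5  6  7
 h  1  1  2  3  4  5  6  7
 f  2  2  2  3  4  5  6  7
 n  3  3  2  3  4  5  6  7
 e  4  4  3  2  3  4  5  6
 c  5  5  4  3  3  3  4  5
 a  6  6  5  4  4  4  4  5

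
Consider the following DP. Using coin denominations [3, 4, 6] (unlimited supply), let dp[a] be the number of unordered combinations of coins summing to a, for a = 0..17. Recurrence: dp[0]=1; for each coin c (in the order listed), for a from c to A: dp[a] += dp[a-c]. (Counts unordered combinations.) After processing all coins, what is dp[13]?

after  coin     0     1     2     3     4     5     6     7     8     9    10    11    12    13    14    15    16    17
          3     1     0     0     1     0     0     1     0     0     1     0     0     1     0     0     1     0     0
          4     1     0     0     1     1     0     1     1     1     1     1     1     2     1     1     2     2     1
          6     1     0     0     1     1     0     2     1     1     2     2     1     4     2     2     4     4     2

2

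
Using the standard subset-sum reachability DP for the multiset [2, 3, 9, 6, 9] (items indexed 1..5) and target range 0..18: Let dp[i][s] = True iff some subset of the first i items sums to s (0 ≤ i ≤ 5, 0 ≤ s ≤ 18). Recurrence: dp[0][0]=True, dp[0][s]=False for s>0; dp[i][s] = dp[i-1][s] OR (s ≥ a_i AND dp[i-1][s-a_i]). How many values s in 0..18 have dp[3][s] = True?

i\s   0   1   2   3   4   5   6   7   8   9  10  11  12  13  14  15  16  17  18
  0   T   F   F   F   F   F   F   F   F   F   F   F   F   F   F   F   F   F   F
  1   T   F   T   F   F   F   F   F   F   F   F   F   F   F   F   F   F   F   F
  2   T   F   T   T   F   T   F   F   F   F   F   F   F   F   F   F   F   F   F
  3   T   F   T   T   F   T   F   F   F   T   F   T   T   F   T   F   F   F   F
  4   T   F   T   T   F   T   T   F   T   T   F   T   T   F   T   T   F   T   T
  5   T   F   T   T   F   T   T   F   T   T   F   T   T   F   T   T   F   T   T

8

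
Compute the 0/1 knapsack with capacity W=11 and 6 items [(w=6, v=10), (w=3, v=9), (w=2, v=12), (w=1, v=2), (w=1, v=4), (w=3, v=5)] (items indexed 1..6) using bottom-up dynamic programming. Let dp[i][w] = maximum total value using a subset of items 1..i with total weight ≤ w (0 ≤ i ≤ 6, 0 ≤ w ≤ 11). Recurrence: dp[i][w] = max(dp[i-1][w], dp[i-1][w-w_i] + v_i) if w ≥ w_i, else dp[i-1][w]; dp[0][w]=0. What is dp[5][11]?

i\w   0   1   2   3   4   5   6   7   8   9  10  11
  0   0   0   0   0   0   0   0   0   0   0   0   0
  1   0   0   0   0   0   0  10  10  10  10  10  10
  2   0   0   0   9   9   9  10  10  10  19  19  19
  3   0   0  12  12  12  21  21  21  22  22  22  31
  4   0   2  12  14  14  21  23  23  23  24  24  31
  5   0   4  12  16  18  21  25  27  27  27  28  31
  6   0   4  12  16  18  21  25  27  27  30  32  32

31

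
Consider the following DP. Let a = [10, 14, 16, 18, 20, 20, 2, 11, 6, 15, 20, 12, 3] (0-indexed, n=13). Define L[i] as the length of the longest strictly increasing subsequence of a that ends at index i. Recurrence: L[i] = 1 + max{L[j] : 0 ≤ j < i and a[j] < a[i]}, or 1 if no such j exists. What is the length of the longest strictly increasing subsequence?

5

   i    0    1    2    3    4    5    6    7    8    9   10   11   12
a[i]   10   14   16   18   20   20    2   11    6   15   20   12    3
L[i]    1    2    3    4    5    5    1    2    2    3    5    3    2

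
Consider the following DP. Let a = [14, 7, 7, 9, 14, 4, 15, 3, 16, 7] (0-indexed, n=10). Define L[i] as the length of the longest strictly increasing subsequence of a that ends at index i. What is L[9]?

   i    0    1    2    3    4    5    6    7    8    9
a[i]   14    7    7    9   14    4   15    3   16    7
L[i]    1    1    1    2    3    1    4    1    5    2

2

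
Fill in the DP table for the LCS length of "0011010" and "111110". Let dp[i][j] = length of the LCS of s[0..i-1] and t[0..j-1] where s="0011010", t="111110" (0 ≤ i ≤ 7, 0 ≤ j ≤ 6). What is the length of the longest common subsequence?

4

   ''  1  1  1  1  1  0
''  0  0  0  0  0  0  0
 0  0  0  0  0  0  0  1
 0  0  0  0  0  0  0  1
 1  0  1  1  1  1  1  1
 1  0  1  2  2  2  2  2
 0  0  1  2  2  2  2  3
 1  0  1  2  3  3  3  3
 0  0  1  2  3  3  3  4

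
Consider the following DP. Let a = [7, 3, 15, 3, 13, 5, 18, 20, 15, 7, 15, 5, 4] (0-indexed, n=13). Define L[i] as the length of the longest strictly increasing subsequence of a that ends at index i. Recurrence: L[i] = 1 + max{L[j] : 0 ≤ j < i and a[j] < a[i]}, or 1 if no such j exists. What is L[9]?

   i    0    1    2    3    4    5    6    7    8    9   10   11   12
a[i]    7    3   15    3   13    5   18   20   15    7   15    5    4
L[i]    1    1    2    1    2    2    3    4    3    3    4    2    2

3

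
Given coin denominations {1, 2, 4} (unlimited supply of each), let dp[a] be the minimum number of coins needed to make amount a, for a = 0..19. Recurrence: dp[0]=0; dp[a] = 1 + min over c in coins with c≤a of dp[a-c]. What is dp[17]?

5

 a  0  1  2  3  4  5  6  7  8  9 10 11 12 13 14 15 16 17 18 19
dp  0  1  1  2  1  2  2  3  2  3  3  4  3  4  4  5  4  5  5  6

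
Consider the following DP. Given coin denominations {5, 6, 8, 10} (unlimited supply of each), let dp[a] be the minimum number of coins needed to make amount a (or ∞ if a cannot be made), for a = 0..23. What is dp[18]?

2

 a  0  1  2  3  4  5  6  7  8  9 10 11 12 13 14 15 16 17 18 19 20 21 22 23
dp  0  -  -  -  -  1  1  -  1  -  1  2  2  2  2  2  2  3  2  3  2  3  3  3
(- denotes ∞ / unreachable)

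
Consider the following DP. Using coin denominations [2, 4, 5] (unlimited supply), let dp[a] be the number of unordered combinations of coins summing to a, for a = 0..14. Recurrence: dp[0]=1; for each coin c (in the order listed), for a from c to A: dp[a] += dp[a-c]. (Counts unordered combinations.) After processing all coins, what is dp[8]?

after  coin     0     1     2     3     4     5     6     7     8     9    10    11    12    13    14
          2     1     0     1     0     1     0     1     0     1     0     1     0     1     0     1
          4     1     0     1     0     2     0     2     0     3     0     3     0     4     0     4
          5     1     0     1     0     2     1     2     1     3     2     4     2     5     3     6

3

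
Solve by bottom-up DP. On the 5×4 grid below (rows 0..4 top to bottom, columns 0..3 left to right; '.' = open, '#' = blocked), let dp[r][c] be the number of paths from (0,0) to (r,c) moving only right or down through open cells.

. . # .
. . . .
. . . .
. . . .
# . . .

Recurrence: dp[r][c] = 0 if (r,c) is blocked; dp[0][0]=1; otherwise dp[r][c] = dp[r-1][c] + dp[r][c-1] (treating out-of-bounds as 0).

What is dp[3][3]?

16

r\c   0   1   2   3
  0   1   1   0   0
  1   1   2   2   2
  2   1   3   5   7
  3   1   4   9  16
  4   0   4  13  29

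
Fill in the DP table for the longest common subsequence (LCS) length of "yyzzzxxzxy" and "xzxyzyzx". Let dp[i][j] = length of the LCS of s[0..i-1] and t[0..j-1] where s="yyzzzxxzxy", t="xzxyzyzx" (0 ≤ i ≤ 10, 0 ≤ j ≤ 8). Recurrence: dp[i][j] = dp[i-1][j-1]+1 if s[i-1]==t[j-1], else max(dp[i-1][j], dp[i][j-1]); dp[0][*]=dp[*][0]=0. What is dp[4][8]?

3

   ''  x  z  x  y  z  y  z  x
''  0  0  0  0  0  0  0  0  0
 y  0  0  0  0  1  1  1  1  1
 y  0  0  0  0  1  1  2  2  2
 z  0  0  1  1  1  2  2  3  3
 z  0  0  1  1  1  2  2  3  3
 z  0  0  1  1  1  2  2  3  3
 x  0  1  1  2  2  2  2  3  4
 x  0  1  1  2  2  2  2  3  4
 z  0  1  2  2  2  3  3  3  4
 x  0  1  2  3  3  3  3  3  4
 y  0  1  2  3  4  4  4  4  4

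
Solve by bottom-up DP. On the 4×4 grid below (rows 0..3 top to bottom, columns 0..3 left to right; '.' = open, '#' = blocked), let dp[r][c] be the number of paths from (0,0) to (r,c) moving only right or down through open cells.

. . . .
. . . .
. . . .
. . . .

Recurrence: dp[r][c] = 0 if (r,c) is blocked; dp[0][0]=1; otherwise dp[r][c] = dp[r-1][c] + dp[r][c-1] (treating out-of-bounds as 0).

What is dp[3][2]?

r\c   0   1   2   3
  0   1   1   1   1
  1   1   2   3   4
  2   1   3   6  10
  3   1   4  10  20

10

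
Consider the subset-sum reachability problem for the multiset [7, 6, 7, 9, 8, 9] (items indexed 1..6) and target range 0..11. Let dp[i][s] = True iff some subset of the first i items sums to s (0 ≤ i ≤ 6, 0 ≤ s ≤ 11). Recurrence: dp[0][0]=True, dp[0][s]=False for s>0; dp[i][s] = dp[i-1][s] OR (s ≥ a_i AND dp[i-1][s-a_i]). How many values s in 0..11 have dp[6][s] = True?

5

i\s   0   1   2   3   4   5   6   7   8   9  10  11
  0   T   F   F   F   F   F   F   F   F   F   F   F
  1   T   F   F   F   F   F   F   T   F   F   F   F
  2   T   F   F   F   F   F   T   T   F   F   F   F
  3   T   F   F   F   F   F   T   T   F   F   F   F
  4   T   F   F   F   F   F   T   T   F   T   F   F
  5   T   F   F   F   F   F   T   T   T   T   F   F
  6   T   F   F   F   F   F   T   T   T   T   F   F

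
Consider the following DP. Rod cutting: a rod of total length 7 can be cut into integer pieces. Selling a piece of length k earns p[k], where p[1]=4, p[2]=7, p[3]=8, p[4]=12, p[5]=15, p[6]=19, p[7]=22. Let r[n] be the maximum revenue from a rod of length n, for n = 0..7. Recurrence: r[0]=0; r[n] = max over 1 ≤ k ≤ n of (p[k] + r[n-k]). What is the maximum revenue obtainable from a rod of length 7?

28

   n    0    1    2    3    4    5    6    7
r[n]    0    4    8   12   16   20   24   28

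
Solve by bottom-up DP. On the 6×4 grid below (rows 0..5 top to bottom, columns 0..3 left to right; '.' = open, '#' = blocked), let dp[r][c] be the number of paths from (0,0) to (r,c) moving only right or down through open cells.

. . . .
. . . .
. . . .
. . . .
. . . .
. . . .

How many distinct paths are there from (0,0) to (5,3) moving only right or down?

56

r\c   0   1   2   3
  0   1   1   1   1
  1   1   2   3   4
  2   1   3   6  10
  3   1   4  10  20
  4   1   5  15  35
  5   1   6  21  56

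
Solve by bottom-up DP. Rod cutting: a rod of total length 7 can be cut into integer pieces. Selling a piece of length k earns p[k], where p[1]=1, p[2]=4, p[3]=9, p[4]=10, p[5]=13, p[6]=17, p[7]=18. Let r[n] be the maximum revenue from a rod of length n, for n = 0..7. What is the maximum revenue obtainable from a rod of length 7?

19

   n    0    1    2    3    4    5    6    7
r[n]    0    1    4    9   10   13   18   19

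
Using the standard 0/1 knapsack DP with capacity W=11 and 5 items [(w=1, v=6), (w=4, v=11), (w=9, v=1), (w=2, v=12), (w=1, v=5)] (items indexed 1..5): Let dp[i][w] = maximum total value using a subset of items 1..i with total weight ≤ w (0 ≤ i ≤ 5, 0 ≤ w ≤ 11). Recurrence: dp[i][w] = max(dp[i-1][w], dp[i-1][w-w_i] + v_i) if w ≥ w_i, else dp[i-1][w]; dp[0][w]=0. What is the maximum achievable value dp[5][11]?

i\w   0   1   2   3   4   5   6   7   8   9  10  11
  0   0   0   0   0   0   0   0   0   0   0   0   0
  1   0   6   6   6   6   6   6   6   6   6   6   6
  2   0   6   6   6  11  17  17  17  17  17  17  17
  3   0   6   6   6  11  17  17  17  17  17  17  17
  4   0   6  12  18  18  18  23  29  29  29  29  29
  5   0   6  12  18  23  23  23  29  34  34  34  34

34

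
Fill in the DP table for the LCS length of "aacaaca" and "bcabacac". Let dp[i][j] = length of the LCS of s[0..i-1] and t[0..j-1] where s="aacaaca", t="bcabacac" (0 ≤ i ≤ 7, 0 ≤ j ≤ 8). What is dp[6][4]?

2

   ''  b  c  a  b  a  c  a  c
''  0  0  0  0  0  0  0  0  0
 a  0  0  0  1  1  1  1  1  1
 a  0  0  0  1  1  2  2  2  2
 c  0  0  1  1  1  2  3  3  3
 a  0  0  1  2  2  2  3  4  4
 a  0  0  1  2  2  3  3  4  4
 c  0  0  1  2  2  3  4  4  5
 a  0  0  1  2  2  3  4  5  5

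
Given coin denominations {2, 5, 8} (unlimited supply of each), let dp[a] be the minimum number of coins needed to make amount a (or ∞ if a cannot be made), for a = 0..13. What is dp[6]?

3

 a  0  1  2  3  4  5  6  7  8  9 10 11 12 13
dp  0  -  1  -  2  1  3  2  1  3  2  4  3  2
(- denotes ∞ / unreachable)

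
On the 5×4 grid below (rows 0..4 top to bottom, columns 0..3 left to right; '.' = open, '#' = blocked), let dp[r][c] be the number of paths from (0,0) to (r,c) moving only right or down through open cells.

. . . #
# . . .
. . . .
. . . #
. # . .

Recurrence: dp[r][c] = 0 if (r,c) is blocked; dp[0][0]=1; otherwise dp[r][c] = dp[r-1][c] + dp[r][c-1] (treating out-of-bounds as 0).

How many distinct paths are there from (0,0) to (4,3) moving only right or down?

r\c   0   1   2   3
  0   1   1   1   0
  1   0   1   2   2
  2   0   1   3   5
  3   0   1   4   0
  4   0   0   4   4

4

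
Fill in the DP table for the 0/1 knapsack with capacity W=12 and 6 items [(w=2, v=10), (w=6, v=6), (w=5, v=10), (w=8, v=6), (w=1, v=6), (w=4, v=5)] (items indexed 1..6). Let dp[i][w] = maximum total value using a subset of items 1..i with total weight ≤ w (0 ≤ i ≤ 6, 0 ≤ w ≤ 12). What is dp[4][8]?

20

i\w   0   1   2   3   4   5   6   7   8   9  10  11  12
  0   0   0   0   0   0   0   0   0   0   0   0   0   0
  1   0   0  10  10  10  10  10  10  10  10  10  10  10
  2   0   0  10  10  10  10  10  10  16  16  16  16  16
  3   0   0  10  10  10  10  10  20  20  20  20  20  20
  4   0   0  10  10  10  10  10  20  20  20  20  20  20
  5   0   6  10  16  16  16  16  20  26  26  26  26  26
  6   0   6  10  16  16  16  16  21  26  26  26  26  31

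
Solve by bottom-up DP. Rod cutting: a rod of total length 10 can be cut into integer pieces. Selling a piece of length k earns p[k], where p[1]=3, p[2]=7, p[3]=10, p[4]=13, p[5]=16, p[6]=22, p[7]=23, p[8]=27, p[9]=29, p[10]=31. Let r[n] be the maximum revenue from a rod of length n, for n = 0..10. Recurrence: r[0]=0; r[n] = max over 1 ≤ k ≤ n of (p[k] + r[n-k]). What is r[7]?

25

   n    0    1    2    3    4    5    6    7    8    9   10
r[n]    0    3    7   10   14   17   22   25   29   32   36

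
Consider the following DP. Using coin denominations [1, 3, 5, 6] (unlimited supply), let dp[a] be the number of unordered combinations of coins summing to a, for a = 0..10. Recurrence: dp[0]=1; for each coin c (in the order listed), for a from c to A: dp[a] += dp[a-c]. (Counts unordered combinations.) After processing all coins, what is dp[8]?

after  coin     0     1     2     3     4     5     6     7     8     9    10
          1     1     1     1     1     1     1     1     1     1     1     1
          3     1     1     1     2     2     2     3     3     3     4     4
          5     1     1     1     2     2     3     4     4     5     6     7
          6     1     1     1     2     2     3     5     5     6     8     9

6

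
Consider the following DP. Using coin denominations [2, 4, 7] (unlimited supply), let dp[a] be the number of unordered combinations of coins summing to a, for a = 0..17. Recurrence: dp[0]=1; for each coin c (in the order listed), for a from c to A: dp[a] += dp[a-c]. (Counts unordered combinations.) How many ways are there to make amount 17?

after  coin     0     1     2     3     4     5     6     7     8     9    10    11    12    13    14    15    16    17
          2     1     0     1     0     1     0     1     0     1     0     1     0     1     0     1     0     1     0
          4     1     0     1     0     2     0     2     0     3     0     3     0     4     0     4     0     5     0
          7     1     0     1     0     2     0     2     1     3     1     3     2     4     2     5     3     6     3

3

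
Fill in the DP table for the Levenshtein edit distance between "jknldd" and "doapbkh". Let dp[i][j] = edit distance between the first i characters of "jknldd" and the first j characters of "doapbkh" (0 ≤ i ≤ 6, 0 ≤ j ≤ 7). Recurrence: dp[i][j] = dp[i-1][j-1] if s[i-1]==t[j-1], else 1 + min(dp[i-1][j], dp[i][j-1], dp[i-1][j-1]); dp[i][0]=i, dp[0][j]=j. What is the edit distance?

   ''  d  o  a  p  b  k  h
''  0  1  2  3  4  5  6  7
 j  1  1  2  3  4  5  6  7
 k  2  2  2  3  4  5  5  6
 n  3  3  3  3  4  5  6  6
 l  4  4  4  4  4  5  6  7
 d  5  4  5  5  5  5  6  7
 d  6  5  5  6  6  6  6  7

7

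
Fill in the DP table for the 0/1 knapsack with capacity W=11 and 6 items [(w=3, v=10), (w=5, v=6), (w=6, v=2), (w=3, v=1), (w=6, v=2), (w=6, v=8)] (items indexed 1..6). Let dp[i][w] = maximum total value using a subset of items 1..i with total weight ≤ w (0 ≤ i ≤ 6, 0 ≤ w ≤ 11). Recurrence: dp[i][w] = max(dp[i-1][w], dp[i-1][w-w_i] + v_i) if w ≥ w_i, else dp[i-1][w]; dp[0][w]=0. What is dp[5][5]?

10

i\w   0   1   2   3   4   5   6   7   8   9  10  11
  0   0   0   0   0   0   0   0   0   0   0   0   0
  1   0   0   0  10  10  10  10  10  10  10  10  10
  2   0   0   0  10  10  10  10  10  16  16  16  16
  3   0   0   0  10  10  10  10  10  16  16  16  16
  4   0   0   0  10  10  10  11  11  16  16  16  17
  5   0   0   0  10  10  10  11  11  16  16  16  17
  6   0   0   0  10  10  10  11  11  16  18  18  18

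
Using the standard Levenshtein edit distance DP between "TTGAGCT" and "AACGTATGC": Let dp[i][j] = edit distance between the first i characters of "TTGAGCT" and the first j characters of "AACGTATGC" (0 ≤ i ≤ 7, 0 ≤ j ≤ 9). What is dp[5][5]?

5

   ''  A  A  C  G  T  A  T  G  C
''  0  1  2  3  4  5  6  7  8  9
 T  1  1  2  3  4  4  5  6  7  8
 T  2  2  2  3  4  4  5  5  6  7
 G  3  3  3  3  3  4  5  6  5  6
 A  4  3  3  4  4  4  4  5  6  6
 G  5  4  4  4  4  5  5  5  5  6
 C  6  5  5  4  5  5  6  6  6  5
 T  7  6  6  5  5  5  6  6  7  6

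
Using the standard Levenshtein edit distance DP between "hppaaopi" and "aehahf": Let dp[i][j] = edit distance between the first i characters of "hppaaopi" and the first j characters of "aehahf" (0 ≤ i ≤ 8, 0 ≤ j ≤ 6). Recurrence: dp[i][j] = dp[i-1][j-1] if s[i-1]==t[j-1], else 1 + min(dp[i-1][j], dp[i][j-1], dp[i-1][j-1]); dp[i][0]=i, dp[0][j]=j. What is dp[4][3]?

   ''  a  e  h  a  h  f
''  0  1  2  3  4  5  6
 h  1  1  2  2  3  4  5
 p  2  2  2  3  3  4  5
 p  3  3  3  3  4  4  5
 a  4  3  4  4  3  4  5
 a  5  4  4  5  4  4  5
 o  6  5  5  5  5  5  5
 p  7  6  6  6  6  6  6
 i  8  7  7  7  7  7  7

4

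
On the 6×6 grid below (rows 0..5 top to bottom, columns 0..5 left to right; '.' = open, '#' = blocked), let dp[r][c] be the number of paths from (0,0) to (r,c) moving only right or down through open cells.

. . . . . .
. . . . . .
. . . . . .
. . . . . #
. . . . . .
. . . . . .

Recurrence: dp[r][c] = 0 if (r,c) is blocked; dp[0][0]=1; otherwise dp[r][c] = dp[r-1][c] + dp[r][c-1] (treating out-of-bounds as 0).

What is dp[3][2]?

r\c   0   1   2   3   4   5
  0   1   1   1   1   1   1
  1   1   2   3   4   5   6
  2   1   3   6  10  15  21
  3   1   4  10  20  35   0
  4   1   5  15  35  70  70
  5   1   6  21  56 126 196

10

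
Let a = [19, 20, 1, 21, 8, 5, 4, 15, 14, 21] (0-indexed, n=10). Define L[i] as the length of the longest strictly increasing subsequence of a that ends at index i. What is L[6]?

   i    0    1    2    3    4    5    6    7    8    9
a[i]   19   20    1   21    8    5    4   15   14   21
L[i]    1    2    1    3    2    2    2    3    3    4

2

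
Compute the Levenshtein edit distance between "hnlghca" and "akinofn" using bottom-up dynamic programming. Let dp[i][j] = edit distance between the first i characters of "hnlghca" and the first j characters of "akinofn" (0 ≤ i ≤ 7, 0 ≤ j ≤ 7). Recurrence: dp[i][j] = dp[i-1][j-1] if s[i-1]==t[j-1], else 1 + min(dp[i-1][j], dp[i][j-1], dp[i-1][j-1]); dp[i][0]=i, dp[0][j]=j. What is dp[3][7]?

6

   ''  a  k  i  n  o  f  n
''  0  1  2  3  4  5  6  7
 h  1  1  2  3  4  5  6  7
 n  2  2  2  3  3  4  5  6
 l  3  3  3  3  4  4  5  6
 g  4  4  4  4  4  5  5  6
 h  5  5  5  5  5  5  6  6
 c  6  6  6  6  6  6  6  7
 a  7  6  7  7  7  7  7  7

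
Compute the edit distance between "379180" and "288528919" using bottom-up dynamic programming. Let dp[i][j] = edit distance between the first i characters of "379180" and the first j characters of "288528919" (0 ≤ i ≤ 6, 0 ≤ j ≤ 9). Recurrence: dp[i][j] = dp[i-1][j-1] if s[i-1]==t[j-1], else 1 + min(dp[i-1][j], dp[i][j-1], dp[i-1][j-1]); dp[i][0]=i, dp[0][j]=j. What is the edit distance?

8

   ''  2  8  8  5  2  8  9  1  9
''  0  1  2  3  4  5  6  7  8  9
 3  1  1  2  3  4  5  6  7  8  9
 7  2  2  2  3  4  5  6  7  8  9
 9  3  3  3  3  4  5  6  6  7  8
 1  4  4  4  4  4  5  6  7  6  7
 8  5  5  4  4  5  5  5  6  7  7
 0  6  6  5  5  5  6  6  6  7  8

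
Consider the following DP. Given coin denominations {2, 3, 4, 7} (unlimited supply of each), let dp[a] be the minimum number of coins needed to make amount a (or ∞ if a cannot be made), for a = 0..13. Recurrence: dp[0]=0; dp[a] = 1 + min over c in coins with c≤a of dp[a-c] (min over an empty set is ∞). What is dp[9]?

2

 a  0  1  2  3  4  5  6  7  8  9 10 11 12 13
dp  0  -  1  1  1  2  2  1  2  2  2  2  3  3
(- denotes ∞ / unreachable)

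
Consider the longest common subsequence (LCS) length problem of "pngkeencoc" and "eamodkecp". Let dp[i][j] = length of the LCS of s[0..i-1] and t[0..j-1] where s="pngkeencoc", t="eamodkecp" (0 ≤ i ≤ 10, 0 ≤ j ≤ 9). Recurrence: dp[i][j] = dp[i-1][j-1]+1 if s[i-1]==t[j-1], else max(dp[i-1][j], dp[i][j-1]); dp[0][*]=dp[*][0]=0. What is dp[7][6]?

1

   ''  e  a  m  o  d  k  e  c  p
''  0  0  0  0  0  0  0  0  0  0
 p  0  0  0  0  0  0  0  0  0  1
 n  0  0  0  0  0  0  0  0  0  1
 g  0  0  0  0  0  0  0  0  0  1
 k  0  0  0  0  0  0  1  1  1  1
 e  0  1  1  1  1  1  1  2  2  2
 e  0  1  1  1  1  1  1  2  2  2
 n  0  1  1  1  1  1  1  2  2  2
 c  0  1  1  1  1  1  1  2  3  3
 o  0  1  1  1  2  2  2  2  3  3
 c  0  1  1  1  2  2  2  2  3  3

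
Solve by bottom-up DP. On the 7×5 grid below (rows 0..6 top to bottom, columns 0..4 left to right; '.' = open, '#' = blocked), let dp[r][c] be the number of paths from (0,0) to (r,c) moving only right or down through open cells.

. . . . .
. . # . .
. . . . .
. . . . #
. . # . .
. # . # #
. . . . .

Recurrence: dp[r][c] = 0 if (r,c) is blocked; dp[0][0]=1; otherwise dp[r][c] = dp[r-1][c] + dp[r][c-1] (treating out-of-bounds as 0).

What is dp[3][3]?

r\c   0   1   2   3   4
  0   1   1   1   1   1
  1   1   2   0   1   2
  2   1   3   3   4   6
  3   1   4   7  11   0
  4   1   5   0  11  11
  5   1   0   0   0   0
  6   1   1   1   1   1

11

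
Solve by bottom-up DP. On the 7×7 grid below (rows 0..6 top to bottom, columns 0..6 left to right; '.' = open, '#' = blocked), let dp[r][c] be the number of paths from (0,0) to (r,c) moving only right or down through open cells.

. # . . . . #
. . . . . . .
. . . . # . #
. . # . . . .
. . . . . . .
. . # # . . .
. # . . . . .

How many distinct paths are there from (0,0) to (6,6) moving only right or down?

r\c   0   1   2   3   4   5   6
  0   1   0   0   0   0   0   0
  1   1   1   1   1   1   1   1
  2   1   2   3   4   0   1   0
  3   1   3   0   4   4   5   5
  4   1   4   4   8  12  17  22
  5   1   5   0   0  12  29  51
  6   1   0   0   0  12  41  92

92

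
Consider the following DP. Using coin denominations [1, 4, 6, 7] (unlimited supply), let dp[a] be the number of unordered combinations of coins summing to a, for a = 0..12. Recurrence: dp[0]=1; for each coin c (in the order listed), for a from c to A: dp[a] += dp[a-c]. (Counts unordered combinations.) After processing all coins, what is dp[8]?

5

after  coin     0     1     2     3     4     5     6     7     8     9    10    11    12
          1     1     1     1     1     1     1     1     1     1     1     1     1     1
          4     1     1     1     1     2     2     2     2     3     3     3     3     4
          6     1     1     1     1     2     2     3     3     4     4     5     5     7
          7     1     1     1     1     2     2     3     4     5     5     6     7     9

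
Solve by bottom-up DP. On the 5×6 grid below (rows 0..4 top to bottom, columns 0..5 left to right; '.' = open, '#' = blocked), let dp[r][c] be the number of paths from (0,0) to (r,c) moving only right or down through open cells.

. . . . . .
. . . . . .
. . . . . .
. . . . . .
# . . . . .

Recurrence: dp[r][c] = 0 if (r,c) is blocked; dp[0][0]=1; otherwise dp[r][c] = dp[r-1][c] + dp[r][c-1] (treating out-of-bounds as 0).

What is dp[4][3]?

r\c   0   1   2   3   4   5
  0   1   1   1   1   1   1
  1   1   2   3   4   5   6
  2   1   3   6  10  15  21
  3   1   4  10  20  35  56
  4   0   4  14  34  69 125

34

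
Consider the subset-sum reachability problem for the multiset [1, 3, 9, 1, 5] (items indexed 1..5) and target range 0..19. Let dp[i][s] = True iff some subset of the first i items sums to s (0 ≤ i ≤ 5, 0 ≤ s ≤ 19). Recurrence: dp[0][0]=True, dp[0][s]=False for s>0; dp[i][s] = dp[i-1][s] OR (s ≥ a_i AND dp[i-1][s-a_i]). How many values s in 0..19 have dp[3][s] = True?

8

i\s   0   1   2   3   4   5   6   7   8   9  10  11  12  13  14  15  16  17  18  19
  0   T   F   F   F   F   F   F   F   F   F   F   F   F   F   F   F   F   F   F   F
  1   T   T   F   F   F   F   F   F   F   F   F   F   F   F   F   F   F   F   F   F
  2   T   T   F   T   T   F   F   F   F   F   F   F   F   F   F   F   F   F   F   F
  3   T   T   F   T   T   F   F   F   F   T   T   F   T   T   F   F   F   F   F   F
  4   T   T   T   T   T   T   F   F   F   T   T   T   T   T   T   F   F   F   F   F
  5   T   T   T   T   T   T   T   T   T   T   T   T   T   T   T   T   T   T   T   T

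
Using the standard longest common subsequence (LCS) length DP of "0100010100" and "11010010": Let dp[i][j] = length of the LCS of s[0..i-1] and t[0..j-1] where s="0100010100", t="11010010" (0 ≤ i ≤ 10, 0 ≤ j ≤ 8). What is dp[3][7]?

   ''  1  1  0  1  0  0  1  0
''  0  0  0  0  0  0  0  0  0
 0  0  0  0  1  1  1  1  1  1
 1  0  1  1  1  2  2  2  2  2
 0  0  1  1  2  2  3  3  3  3
 0  0  1  1  2  2  3  4  4  4
 0  0  1  1  2  2  3  4  4  5
 1  0  1  2  2  3  3  4  5  5
 0  0  1  2  3  3  4  4  5  6
 1  0  1  2  3  4  4  4  5  6
 0  0  1  2  3  4  5  5  5  6
 0  0  1  2  3  4  5  6  6  6

3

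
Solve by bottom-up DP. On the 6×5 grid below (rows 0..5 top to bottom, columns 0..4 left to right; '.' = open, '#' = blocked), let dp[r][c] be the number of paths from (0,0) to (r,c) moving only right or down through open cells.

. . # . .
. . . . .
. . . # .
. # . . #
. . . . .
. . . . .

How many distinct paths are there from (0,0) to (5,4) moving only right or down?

30

r\c   0   1   2   3   4
  0   1   1   0   0   0
  1   1   2   2   2   2
  2   1   3   5   0   2
  3   1   0   5   5   0
  4   1   1   6  11  11
  5   1   2   8  19  30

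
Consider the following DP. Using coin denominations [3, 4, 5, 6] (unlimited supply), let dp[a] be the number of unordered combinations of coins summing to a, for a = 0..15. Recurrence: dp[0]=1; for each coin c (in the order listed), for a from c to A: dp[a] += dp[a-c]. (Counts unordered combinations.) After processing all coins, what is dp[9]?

after  coin     0     1     2     3     4     5     6     7     8     9    10    11    12    13    14    15
          3     1     0     0     1     0     0     1     0     0     1     0     0     1     0     0     1
          4     1     0     0     1     1     0     1     1     1     1     1     1     2     1     1     2
          5     1     0     0     1     1     1     1     1     2     2     2     2     3     3     3     4
          6     1     0     0     1     1     1     2     1     2     3     3     3     5     4     5     7

3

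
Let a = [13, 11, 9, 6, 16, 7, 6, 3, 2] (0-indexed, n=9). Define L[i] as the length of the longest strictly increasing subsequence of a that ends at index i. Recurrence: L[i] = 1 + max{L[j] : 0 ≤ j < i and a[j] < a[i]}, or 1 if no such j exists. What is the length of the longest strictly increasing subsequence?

2

   i    0    1    2    3    4    5    6    7    8
a[i]   13   11    9    6   16    7    6    3    2
L[i]    1    1    1    1    2    2    1    1    1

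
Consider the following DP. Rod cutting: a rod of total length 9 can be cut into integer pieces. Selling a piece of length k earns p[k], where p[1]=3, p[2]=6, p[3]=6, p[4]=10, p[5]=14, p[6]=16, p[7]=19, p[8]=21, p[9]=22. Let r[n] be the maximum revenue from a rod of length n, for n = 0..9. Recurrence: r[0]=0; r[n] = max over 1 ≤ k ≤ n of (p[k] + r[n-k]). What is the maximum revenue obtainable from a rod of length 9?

   n    0    1    2    3    4    5    6    7    8    9
r[n]    0    3    6    9   12   15   18   21   24   27

27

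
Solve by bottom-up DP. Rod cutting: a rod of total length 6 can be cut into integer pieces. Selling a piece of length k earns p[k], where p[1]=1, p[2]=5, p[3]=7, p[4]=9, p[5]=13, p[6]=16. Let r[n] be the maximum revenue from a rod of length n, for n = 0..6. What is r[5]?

   n    0    1    2    3    4    5    6
r[n]    0    1    5    7   10   13   16

13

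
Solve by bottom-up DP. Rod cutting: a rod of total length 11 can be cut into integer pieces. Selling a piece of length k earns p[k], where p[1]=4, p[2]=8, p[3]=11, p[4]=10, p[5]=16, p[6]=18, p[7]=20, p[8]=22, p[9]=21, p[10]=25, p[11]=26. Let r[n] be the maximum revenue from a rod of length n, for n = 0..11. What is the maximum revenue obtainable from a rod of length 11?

   n    0    1    2    3    4    5    6    7    8    9   10   11
r[n]    0    4    8   12   16   20   24   28   32   36   40   44

44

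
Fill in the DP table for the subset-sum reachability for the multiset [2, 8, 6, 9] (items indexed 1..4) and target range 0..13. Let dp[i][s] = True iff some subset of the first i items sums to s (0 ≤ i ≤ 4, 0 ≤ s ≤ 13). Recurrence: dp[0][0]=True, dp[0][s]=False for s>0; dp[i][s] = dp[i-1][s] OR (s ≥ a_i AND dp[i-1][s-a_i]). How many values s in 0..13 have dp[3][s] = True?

i\s   0   1   2   3   4   5   6   7   8   9  10  11  12  13
  0   T   F   F   F   F   F   F   F   F   F   F   F   F   F
  1   T   F   T   F   F   F   F   F   F   F   F   F   F   F
  2   T   F   T   F   F   F   F   F   T   F   T   F   F   F
  3   T   F   T   F   F   F   T   F   T   F   T   F   F   F
  4   T   F   T   F   F   F   T   F   T   T   T   T   F   F

5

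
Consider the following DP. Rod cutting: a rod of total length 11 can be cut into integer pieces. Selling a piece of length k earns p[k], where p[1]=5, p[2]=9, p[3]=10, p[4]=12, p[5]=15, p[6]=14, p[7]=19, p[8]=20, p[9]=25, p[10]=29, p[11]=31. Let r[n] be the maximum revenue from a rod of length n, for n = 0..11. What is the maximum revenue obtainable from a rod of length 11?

   n    0    1    2    3    4    5    6    7    8    9   10   11
r[n]    0    5   10   15   20   25   30   35   40   45   50   55

55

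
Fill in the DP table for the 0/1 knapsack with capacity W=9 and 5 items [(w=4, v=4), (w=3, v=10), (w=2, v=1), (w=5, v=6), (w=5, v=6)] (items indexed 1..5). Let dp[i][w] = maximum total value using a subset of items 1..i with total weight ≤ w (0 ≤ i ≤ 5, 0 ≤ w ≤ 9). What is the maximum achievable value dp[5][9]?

16

i\w   0   1   2   3   4   5   6   7   8   9
  0   0   0   0   0   0   0   0   0   0   0
  1   0   0   0   0   4   4   4   4   4   4
  2   0   0   0  10  10  10  10  14  14  14
  3   0   0   1  10  10  11  11  14  14  15
  4   0   0   1  10  10  11  11  14  16  16
  5   0   0   1  10  10  11  11  14  16  16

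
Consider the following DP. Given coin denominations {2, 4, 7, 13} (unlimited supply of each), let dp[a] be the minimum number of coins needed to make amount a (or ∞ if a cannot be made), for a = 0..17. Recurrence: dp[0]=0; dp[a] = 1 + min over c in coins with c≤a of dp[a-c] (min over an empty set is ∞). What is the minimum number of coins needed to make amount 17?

 a  0  1  2  3  4  5  6  7  8  9 10 11 12 13 14 15 16 17
dp  0  -  1  -  1  -  2  1  2  2  3  2  3  1  2  2  3  2
(- denotes ∞ / unreachable)

2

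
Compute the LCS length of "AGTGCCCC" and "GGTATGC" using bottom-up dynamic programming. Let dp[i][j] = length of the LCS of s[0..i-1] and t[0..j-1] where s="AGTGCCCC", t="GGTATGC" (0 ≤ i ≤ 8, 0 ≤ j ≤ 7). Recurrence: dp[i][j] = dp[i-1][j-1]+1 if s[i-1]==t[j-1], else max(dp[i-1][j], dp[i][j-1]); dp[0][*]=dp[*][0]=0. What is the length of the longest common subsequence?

4

   ''  G  G  T  A  T  G  C
''  0  0  0  0  0  0  0  0
 A  0  0  0  0  1  1  1  1
 G  0  1  1  1  1  1  2  2
 T  0  1  1  2  2  2  2  2
 G  0  1  2  2  2  2  3  3
 C  0  1  2  2  2  2  3  4
 C  0  1  2  2  2  2  3  4
 C  0  1  2  2  2  2  3  4
 C  0  1  2  2  2  2  3  4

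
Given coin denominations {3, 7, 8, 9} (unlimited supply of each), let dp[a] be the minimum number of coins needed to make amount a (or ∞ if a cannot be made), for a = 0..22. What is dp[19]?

 a  0  1  2  3  4  5  6  7  8  9 10 11 12 13 14 15 16 17 18 19 20 21 22
dp  0  -  -  1  -  -  2  1  1  1  2  2  2  3  2  2  2  2  2  3  3  3  3
(- denotes ∞ / unreachable)

3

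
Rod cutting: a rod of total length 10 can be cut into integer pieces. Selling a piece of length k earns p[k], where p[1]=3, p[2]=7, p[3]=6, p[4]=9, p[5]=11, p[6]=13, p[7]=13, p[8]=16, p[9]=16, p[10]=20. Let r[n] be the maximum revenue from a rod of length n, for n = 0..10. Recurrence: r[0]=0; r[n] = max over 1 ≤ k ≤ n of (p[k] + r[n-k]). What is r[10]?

   n    0    1    2    3    4    5    6    7    8    9   10
r[n]    0    3    7   10   14   17   21   24   28   31   35

35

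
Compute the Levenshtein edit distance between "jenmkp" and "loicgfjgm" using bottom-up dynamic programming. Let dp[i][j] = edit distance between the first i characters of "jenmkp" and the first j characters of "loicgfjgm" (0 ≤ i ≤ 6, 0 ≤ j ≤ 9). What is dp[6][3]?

   ''  l  o  i  c  g  f  j  g  m
''  0  1  2  3  4  5  6  7  8  9
 j  1  1  2  3  4  5  6  6  7  8
 e  2  2  2  3  4  5  6  7  7  8
 n  3  3  3  3  4  5  6  7  8  8
 m  4  4  4  4  4  5  6  7  8  8
 k  5  5  5  5  5  5  6  7  8  9
 p  6  6  6  6  6  6  6  7  8  9

6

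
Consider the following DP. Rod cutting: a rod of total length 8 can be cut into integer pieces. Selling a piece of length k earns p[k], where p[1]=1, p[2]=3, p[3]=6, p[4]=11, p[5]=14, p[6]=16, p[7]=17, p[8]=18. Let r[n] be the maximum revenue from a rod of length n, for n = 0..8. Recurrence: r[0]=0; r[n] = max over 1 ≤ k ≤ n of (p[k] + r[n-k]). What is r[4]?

11

   n    0    1    2    3    4    5    6    7    8
r[n]    0    1    3    6   11   14   16   17   22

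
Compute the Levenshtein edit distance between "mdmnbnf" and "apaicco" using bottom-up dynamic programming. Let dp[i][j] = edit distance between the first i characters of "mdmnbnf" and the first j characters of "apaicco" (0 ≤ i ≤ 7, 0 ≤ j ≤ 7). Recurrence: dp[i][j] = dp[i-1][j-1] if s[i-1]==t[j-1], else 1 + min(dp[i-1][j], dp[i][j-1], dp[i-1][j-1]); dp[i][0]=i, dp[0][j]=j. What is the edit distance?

   ''  a  p  a  i  c  c  o
''  0  1  2  3  4  5  6  7
 m  1  1  2  3  4  5  6  7
 d  2  2  2  3  4  5  6  7
 m  3  3  3  3  4  5  6  7
 n  4  4  4  4  4  5  6  7
 b  5  5  5  5  5  5  6  7
 n  6  6  6  6  6  6  6  7
 f  7  7  7  7  7  7  7  7

7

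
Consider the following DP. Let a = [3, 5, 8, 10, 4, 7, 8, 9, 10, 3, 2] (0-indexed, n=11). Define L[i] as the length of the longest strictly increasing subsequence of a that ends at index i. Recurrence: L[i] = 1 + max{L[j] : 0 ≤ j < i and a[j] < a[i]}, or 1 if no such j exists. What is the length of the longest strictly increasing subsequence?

   i    0    1    2    3    4    5    6    7    8    9   10
a[i]    3    5    8   10    4    7    8    9   10    3    2
L[i]    1    2    3    4    2    3    4    5    6    1    1

6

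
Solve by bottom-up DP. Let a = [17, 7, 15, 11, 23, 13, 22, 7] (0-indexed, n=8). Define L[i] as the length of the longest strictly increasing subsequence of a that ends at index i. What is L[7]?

1

   i    0    1    2    3    4    5    6    7
a[i]   17    7   15   11   23   13   22    7
L[i]    1    1    2    2    3    3    4    1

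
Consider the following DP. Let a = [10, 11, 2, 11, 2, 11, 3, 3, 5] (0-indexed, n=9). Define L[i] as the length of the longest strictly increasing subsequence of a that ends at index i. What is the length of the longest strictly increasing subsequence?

3

   i    0    1    2    3    4    5    6    7    8
a[i]   10   11    2   11    2   11    3    3    5
L[i]    1    2    1    2    1    2    2    2    3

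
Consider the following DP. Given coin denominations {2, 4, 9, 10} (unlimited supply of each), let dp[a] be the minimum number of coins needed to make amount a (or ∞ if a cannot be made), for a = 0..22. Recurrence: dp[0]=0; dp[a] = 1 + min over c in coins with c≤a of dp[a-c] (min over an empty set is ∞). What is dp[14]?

2

 a  0  1  2  3  4  5  6  7  8  9 10 11 12 13 14 15 16 17 18 19 20 21 22
dp  0  -  1  -  1  -  2  -  2  1  1  2  2  2  2  3  3  3  2  2  2  3  3
(- denotes ∞ / unreachable)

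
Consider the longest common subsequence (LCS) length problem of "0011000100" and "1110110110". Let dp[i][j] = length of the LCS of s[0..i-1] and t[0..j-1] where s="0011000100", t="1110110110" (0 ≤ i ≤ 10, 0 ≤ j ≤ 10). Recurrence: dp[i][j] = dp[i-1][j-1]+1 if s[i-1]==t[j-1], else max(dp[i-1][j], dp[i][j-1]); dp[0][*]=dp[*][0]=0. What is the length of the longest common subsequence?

6

   ''  1  1  1  0  1  1  0  1  1  0
''  0  0  0  0  0  0  0  0  0  0  0
 0  0  0  0  0  1  1  1  1  1  1  1
 0  0  0  0  0  1  1  1  2  2  2  2
 1  0  1  1  1  1  2  2  2  3  3  3
 1  0  1  2  2  2  2  3  3  3  4  4
 0  0  1  2  2  3  3  3  4  4  4  5
 0  0  1  2  2  3  3  3  4  4  4  5
 0  0  1  2  2  3  3  3  4  4  4  5
 1  0  1  2  3  3  4  4  4  5  5  5
 0  0  1  2  3  4  4  4  5  5  5  6
 0  0  1  2  3  4  4  4  5  5  5  6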